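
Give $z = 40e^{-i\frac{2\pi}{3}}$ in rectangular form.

a = r cos θ = 40 * -1/2 = -20
b = r sin θ = 40 * -sqrt(3)/2 = -20*sqrt(3)
z = -20 - 20*sqrt(3)i


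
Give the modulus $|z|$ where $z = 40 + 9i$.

|z| = sqrt(a^2 + b^2) = sqrt(40^2 + 9^2) = sqrt(1681) = 41


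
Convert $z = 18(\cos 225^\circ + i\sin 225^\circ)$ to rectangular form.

a = r cos θ = 18 * -sqrt(2)/2 = -9*sqrt(2)
b = r sin θ = 18 * -sqrt(2)/2 = -9*sqrt(2)
z = -9*sqrt(2) - 9*sqrt(2)i


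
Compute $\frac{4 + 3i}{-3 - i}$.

Multiply numerator and denominator by conjugate (-3 + i):
= (4 + 3i)(-3 + i) / ((-3)^2 + (-1)^2)
= (-15 - 5i) / 10
Divide through by 5: (-3 - i) / 2
= -3/2 - (1/2)i


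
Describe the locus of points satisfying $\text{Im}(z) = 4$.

Im(z) = y where z = x + yi; the equation y = 4 is satisfied by all points with that y-coordinate
Locus: Horizontal line y = 4


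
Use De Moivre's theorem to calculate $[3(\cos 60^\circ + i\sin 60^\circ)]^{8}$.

By De Moivre: z^n = r^n(cos(nθ) + i sin(nθ))
= 3^8(cos(8*60°) + i sin(8*60°))
= 6561(cos 120° + i sin 120°)
= -6561/2 + (6561*sqrt(3)/2)i


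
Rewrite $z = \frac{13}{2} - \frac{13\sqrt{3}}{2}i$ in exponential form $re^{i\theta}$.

r = |z| = sqrt((13/2)^2 + (-13*sqrt(3)/2)^2) = sqrt(169/4 + 507/4) = sqrt(169) = 13
θ = arctan(b/a) = arctan(-11.2583/6.5) (quadrant-adjusted) = -60° = -π/3
z = 13e^(-i*π/3)


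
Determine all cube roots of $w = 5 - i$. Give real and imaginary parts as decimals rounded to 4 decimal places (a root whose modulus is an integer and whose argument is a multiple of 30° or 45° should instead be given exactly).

|w| = sqrt(26) ≈ 5.099020, arg(w) ≈ 348.690068°
Root modulus = sqrt(26)^(1/3) ≈ 1.721190
Root arguments: θ_k = (arg(w) + 360°k)/3 for k = 0, 1, ..., 2
Compute each root as (root modulus)(cos θ_k + i sin θ_k) using full-precision intermediates, then round to 4 decimal places.
Roots: -0.7607 + 1.5440i, -0.9567 - 1.4308i, 1.7175 - 0.1132i


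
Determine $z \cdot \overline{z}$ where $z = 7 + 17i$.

z * conjugate(z) = |z|^2 = a^2 + b^2
= 7^2 + 17^2 = 338


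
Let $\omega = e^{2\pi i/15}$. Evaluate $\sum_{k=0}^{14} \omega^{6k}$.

Let ζ = ω^6 = e^(2πi·6/15). Since 15 ∤ 6, ζ ≠ 1.
Sum = Σ_{k=0}^{14} ζ^k = (ζ^15 - 1)/(ζ - 1) = (ω^{6·15} - 1)/(ζ - 1) = (1 - 1)/(ζ - 1) = 0


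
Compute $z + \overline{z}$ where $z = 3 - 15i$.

z + conjugate(z) = (a + bi) + (a - bi) = 2a
= 2 * 3 = 6


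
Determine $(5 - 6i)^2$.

(a + bi)^2 = a^2 - b^2 + 2abi
= 5^2 - (-6)^2 + 2*5*(-6)i
= -11 - 60i


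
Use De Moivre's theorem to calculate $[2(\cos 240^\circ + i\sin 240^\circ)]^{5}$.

By De Moivre: z^n = r^n(cos(nθ) + i sin(nθ))
= 2^5(cos(5*240°) + i sin(5*240°))
= 32(cos 120° + i sin 120°)
= -16 + 16*sqrt(3)i


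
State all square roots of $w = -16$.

|w| = 16, arg(w) = 180°
Root modulus = 16^(1/2) = 4
Root arguments: θ_k = (180° + 360°k)/2 for k = 0, 1, ..., 1
Roots: 4i, -4i


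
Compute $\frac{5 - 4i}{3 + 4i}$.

Multiply numerator and denominator by conjugate (3 - 4i):
= (5 - 4i)(3 - 4i) / (3^2 + 4^2)
= (-1 - 32i) / 25
= -1/25 - (32/25)i


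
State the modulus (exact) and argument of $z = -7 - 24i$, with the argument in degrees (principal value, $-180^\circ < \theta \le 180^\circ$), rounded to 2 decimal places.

|z| = sqrt((-7)^2 + (-24)^2) = 25
arg(z) = arctan(b/a) = arctan(-24/-7) (quadrant-adjusted) = -106.26°


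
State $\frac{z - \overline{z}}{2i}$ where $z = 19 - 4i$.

z - conjugate(z) = 2bi
(z - conjugate(z))/(2i) = 2bi/(2i) = b = -4


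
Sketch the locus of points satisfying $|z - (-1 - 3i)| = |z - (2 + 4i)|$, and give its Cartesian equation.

|z - z1| = |z - z2| means z is equidistant from z1 and z2,
i.e. the perpendicular bisector of the segment from (-1, -3) to (2, 4) (midpoint (1/2, 1/2)).
With z = x + yi, square both sides:
(x - (-1))^2 + (y - (-3))^2 = (x - 2)^2 + (y - 4)^2
The x^2 and y^2 terms cancel: 6x + 14y = 20 - 10 = 10
Simplify: 3x + 7y = 5
Locus: Perpendicular bisector of the segment from (-1, -3) to (2, 4): the line 3x + 7y = 5


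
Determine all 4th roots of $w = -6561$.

|w| = 6561, arg(w) = 180°
Root modulus = 6561^(1/4) = 9
Root arguments: θ_k = (180° + 360°k)/4 for k = 0, 1, ..., 3
Roots: 9*sqrt(2)/2 + (9*sqrt(2)/2)i, -9*sqrt(2)/2 + (9*sqrt(2)/2)i, -9*sqrt(2)/2 - (9*sqrt(2)/2)i, 9*sqrt(2)/2 - (9*sqrt(2)/2)i


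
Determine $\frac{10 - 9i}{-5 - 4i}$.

Multiply numerator and denominator by conjugate (-5 + 4i):
= (10 - 9i)(-5 + 4i) / ((-5)^2 + (-4)^2)
= (-14 + 85i) / 41
= -14/41 + (85/41)i


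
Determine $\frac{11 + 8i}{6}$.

Divisor is real, so divide each part by 6:
= 11/6 + (4/3)i


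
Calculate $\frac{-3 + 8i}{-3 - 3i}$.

Multiply numerator and denominator by conjugate (-3 + 3i):
= (-3 + 8i)(-3 + 3i) / ((-3)^2 + (-3)^2)
= (-15 - 33i) / 18
Divide through by 3: (-5 - 11i) / 6
= -5/6 - (11/6)i


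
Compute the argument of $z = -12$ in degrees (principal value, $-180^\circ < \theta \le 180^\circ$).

b = 0 and a < 0, so z lies on the negative real axis: θ = 180°


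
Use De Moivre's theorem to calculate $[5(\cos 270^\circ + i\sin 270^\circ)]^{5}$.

By De Moivre: z^n = r^n(cos(nθ) + i sin(nθ))
= 5^5(cos(5*270°) + i sin(5*270°))
= 3125(cos 270° + i sin 270°)
= -3125i


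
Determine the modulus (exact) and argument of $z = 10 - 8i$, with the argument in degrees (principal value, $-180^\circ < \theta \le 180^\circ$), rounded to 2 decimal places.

|z| = sqrt(10^2 + (-8)^2) = sqrt(164)
arg(z) = arctan(b/a) = arctan(-8/10) (quadrant-adjusted) = -38.66°


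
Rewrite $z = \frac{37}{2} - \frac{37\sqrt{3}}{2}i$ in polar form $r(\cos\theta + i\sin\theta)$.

r = |z| = sqrt(a^2 + b^2) = sqrt((37/2)^2 + (-37*sqrt(3)/2)^2) = sqrt(1369/4 + 4107/4) = sqrt(1369) = 37
θ = arctan(b/a) = arctan(-32.0429/18.5) (quadrant-adjusted) = 300°
z = 37(cos 300° + i sin 300°)


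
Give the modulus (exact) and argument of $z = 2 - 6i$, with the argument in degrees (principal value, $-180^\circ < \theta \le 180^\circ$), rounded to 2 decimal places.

|z| = sqrt(2^2 + (-6)^2) = sqrt(40)
arg(z) = arctan(b/a) = arctan(-6/2) (quadrant-adjusted) = -71.57°


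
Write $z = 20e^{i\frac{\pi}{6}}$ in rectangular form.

a = r cos θ = 20 * sqrt(3)/2 = 10*sqrt(3)
b = r sin θ = 20 * 1/2 = 10
z = 10*sqrt(3) + 10i


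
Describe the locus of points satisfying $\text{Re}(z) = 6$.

Re(z) = x where z = x + yi; the equation x = 6 is satisfied by all points with that x-coordinate
Locus: Vertical line x = 6


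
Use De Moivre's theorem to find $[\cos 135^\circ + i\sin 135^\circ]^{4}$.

By De Moivre: z^n = r^n(cos(nθ) + i sin(nθ))
= 1^4(cos(4*135°) + i sin(4*135°))
= 1(cos 180° + i sin 180°)
= -1


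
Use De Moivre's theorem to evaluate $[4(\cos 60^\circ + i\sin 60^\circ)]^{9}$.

By De Moivre: z^n = r^n(cos(nθ) + i sin(nθ))
= 4^9(cos(9*60°) + i sin(9*60°))
= 262144(cos 180° + i sin 180°)
= -262144


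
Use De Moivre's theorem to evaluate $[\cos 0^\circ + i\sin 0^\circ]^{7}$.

By De Moivre: z^n = r^n(cos(nθ) + i sin(nθ))
= 1^7(cos(7*0°) + i sin(7*0°))
= 1(cos 0° + i sin 0°)
= 1


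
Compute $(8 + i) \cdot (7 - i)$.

(a1*a2 - b1*b2) + (a1*b2 + b1*a2)i
= (56 - (-1)) + (-8 + 7)i
= 57 - i


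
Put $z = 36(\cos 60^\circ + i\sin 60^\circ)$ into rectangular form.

a = r cos θ = 36 * 1/2 = 18
b = r sin θ = 36 * sqrt(3)/2 = 18*sqrt(3)
z = 18 + 18*sqrt(3)i


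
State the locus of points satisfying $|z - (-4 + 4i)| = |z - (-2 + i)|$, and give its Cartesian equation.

|z - z1| = |z - z2| means z is equidistant from z1 and z2,
i.e. the perpendicular bisector of the segment from (-4, 4) to (-2, 1) (midpoint (-3, 5/2)).
With z = x + yi, square both sides:
(x - (-4))^2 + (y - 4)^2 = (x - (-2))^2 + (y - 1)^2
The x^2 and y^2 terms cancel: 4x + (-6)y = 5 - 32 = -27
Simplify: 4x - 6y = -27
Locus: Perpendicular bisector of the segment from (-4, 4) to (-2, 1): the line 4x - 6y = -27


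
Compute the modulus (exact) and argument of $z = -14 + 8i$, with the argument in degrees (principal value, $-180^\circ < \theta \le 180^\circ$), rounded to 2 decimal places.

|z| = sqrt((-14)^2 + 8^2) = sqrt(260)
arg(z) = arctan(b/a) = arctan(8/-14) (quadrant-adjusted) = 150.26°


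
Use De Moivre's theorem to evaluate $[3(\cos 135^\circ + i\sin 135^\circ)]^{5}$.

By De Moivre: z^n = r^n(cos(nθ) + i sin(nθ))
= 3^5(cos(5*135°) + i sin(5*135°))
= 243(cos 315° + i sin 315°)
= 243*sqrt(2)/2 - (243*sqrt(2)/2)i


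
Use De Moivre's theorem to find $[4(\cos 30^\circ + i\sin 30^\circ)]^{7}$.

By De Moivre: z^n = r^n(cos(nθ) + i sin(nθ))
= 4^7(cos(7*30°) + i sin(7*30°))
= 16384(cos 210° + i sin 210°)
= -8192*sqrt(3) - 8192i


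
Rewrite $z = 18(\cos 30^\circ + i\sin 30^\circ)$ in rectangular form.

a = r cos θ = 18 * sqrt(3)/2 = 9*sqrt(3)
b = r sin θ = 18 * 1/2 = 9
z = 9*sqrt(3) + 9i


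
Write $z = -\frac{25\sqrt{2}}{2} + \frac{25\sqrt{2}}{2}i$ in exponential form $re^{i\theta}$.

r = |z| = sqrt((-25*sqrt(2)/2)^2 + (25*sqrt(2)/2)^2) = sqrt(625/2 + 625/2) = sqrt(625) = 25
θ = arctan(b/a) = arctan(17.6777/-17.6777) (quadrant-adjusted) = 135° = 3π/4
z = 25e^(i*3π/4)


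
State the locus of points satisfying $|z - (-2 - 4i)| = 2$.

|z - z0| = r describes a circle centered at z0 with radius r
Here z0 = -2 - 4i and r = 2
Locus: Circle centered at (-2, -4) with radius 2


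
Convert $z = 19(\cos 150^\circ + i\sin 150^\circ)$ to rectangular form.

a = r cos θ = 19 * -sqrt(3)/2 = -19*sqrt(3)/2
b = r sin θ = 19 * 1/2 = 19/2
z = -19*sqrt(3)/2 + (19/2)i


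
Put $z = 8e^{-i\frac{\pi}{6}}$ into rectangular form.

a = r cos θ = 8 * sqrt(3)/2 = 4*sqrt(3)
b = r sin θ = 8 * -1/2 = -4
z = 4*sqrt(3) - 4i


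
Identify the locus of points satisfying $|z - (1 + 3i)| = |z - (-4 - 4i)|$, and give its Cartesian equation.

|z - z1| = |z - z2| means z is equidistant from z1 and z2,
i.e. the perpendicular bisector of the segment from (1, 3) to (-4, -4) (midpoint (-3/2, -1/2)).
With z = x + yi, square both sides:
(x - 1)^2 + (y - 3)^2 = (x - (-4))^2 + (y - (-4))^2
The x^2 and y^2 terms cancel: -10x + (-14)y = 32 - 10 = 22
Simplify: 5x + 7y = -11
Locus: Perpendicular bisector of the segment from (1, 3) to (-4, -4): the line 5x + 7y = -11


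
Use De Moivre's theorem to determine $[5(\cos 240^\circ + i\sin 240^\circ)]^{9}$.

By De Moivre: z^n = r^n(cos(nθ) + i sin(nθ))
= 5^9(cos(9*240°) + i sin(9*240°))
= 1953125(cos 0° + i sin 0°)
= 1953125


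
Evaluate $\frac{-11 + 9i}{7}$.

Divisor is real, so divide each part by 7:
= -11/7 + (9/7)i


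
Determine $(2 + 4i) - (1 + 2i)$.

(2 - 1) + (4 - 2)i = 1 + 2i


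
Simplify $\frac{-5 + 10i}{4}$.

Divisor is real, so divide each part by 4:
= -5/4 + (5/2)i


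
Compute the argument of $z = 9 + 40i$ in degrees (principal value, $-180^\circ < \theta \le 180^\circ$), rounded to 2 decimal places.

θ = arctan(b/a) = arctan(40/9) (quadrant-adjusted) = 77.32°


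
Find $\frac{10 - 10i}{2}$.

Divisor is real, so divide each part by 2:
= 5 - 5i


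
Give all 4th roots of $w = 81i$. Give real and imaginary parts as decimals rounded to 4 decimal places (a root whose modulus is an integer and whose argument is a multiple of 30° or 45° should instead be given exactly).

|w| = 81, arg(w) = 90°
Root modulus = 81^(1/4) = 3
Root arguments: θ_k = (90° + 360°k)/4 for k = 0, 1, ..., 3
Compute each root as (root modulus)(cos θ_k + i sin θ_k) using full-precision intermediates, then round to 4 decimal places.
Roots: 2.7716 + 1.1481i, -1.1481 + 2.7716i, -2.7716 - 1.1481i, 1.1481 - 2.7716i


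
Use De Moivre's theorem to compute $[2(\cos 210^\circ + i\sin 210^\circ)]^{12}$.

By De Moivre: z^n = r^n(cos(nθ) + i sin(nθ))
= 2^12(cos(12*210°) + i sin(12*210°))
= 4096(cos 0° + i sin 0°)
= 4096


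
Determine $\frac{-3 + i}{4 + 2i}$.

Multiply numerator and denominator by conjugate (4 - 2i):
= (-3 + i)(4 - 2i) / (4^2 + 2^2)
= (-10 + 10i) / 20
Divide through by 10: (-1 + i) / 2
= -1/2 + (1/2)i


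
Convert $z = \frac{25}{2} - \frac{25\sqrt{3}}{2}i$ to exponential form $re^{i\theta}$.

r = |z| = sqrt((25/2)^2 + (-25*sqrt(3)/2)^2) = sqrt(625/4 + 1875/4) = sqrt(625) = 25
θ = arctan(b/a) = arctan(-21.6506/12.5) (quadrant-adjusted) = -60° = -π/3
z = 25e^(-i*π/3)


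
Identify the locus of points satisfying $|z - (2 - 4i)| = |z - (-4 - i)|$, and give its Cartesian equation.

|z - z1| = |z - z2| means z is equidistant from z1 and z2,
i.e. the perpendicular bisector of the segment from (2, -4) to (-4, -1) (midpoint (-1, -5/2)).
With z = x + yi, square both sides:
(x - 2)^2 + (y - (-4))^2 = (x - (-4))^2 + (y - (-1))^2
The x^2 and y^2 terms cancel: -12x + 6y = 17 - 20 = -3
Simplify: 4x - 2y = 1
Locus: Perpendicular bisector of the segment from (2, -4) to (-4, -1): the line 4x - 2y = 1


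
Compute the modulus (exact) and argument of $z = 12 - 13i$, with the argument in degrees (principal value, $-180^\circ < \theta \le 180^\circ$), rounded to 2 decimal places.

|z| = sqrt(12^2 + (-13)^2) = sqrt(313)
arg(z) = arctan(b/a) = arctan(-13/12) (quadrant-adjusted) = -47.29°


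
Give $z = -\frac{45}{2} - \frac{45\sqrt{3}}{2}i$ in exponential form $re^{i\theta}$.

r = |z| = sqrt((-45/2)^2 + (-45*sqrt(3)/2)^2) = sqrt(2025/4 + 6075/4) = sqrt(2025) = 45
θ = arctan(b/a) = arctan(-38.9711/-22.5) (quadrant-adjusted) = -120° = -2π/3
z = 45e^(-i*2π/3)


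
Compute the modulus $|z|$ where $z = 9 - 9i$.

|z| = sqrt(a^2 + b^2) = sqrt(9^2 + (-9)^2) = sqrt(162) = sqrt(162)


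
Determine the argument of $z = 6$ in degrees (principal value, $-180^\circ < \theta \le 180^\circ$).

b = 0 and a > 0, so z lies on the positive real axis: θ = 0°


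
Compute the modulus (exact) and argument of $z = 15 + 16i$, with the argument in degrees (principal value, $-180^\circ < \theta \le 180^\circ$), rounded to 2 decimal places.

|z| = sqrt(15^2 + 16^2) = sqrt(481)
arg(z) = arctan(b/a) = arctan(16/15) (quadrant-adjusted) = 46.85°


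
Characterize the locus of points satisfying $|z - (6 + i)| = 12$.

|z - z0| = r describes a circle centered at z0 with radius r
Here z0 = 6 + i and r = 12
Locus: Circle centered at (6, 1) with radius 12


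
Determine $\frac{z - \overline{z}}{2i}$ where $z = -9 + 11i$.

z - conjugate(z) = 2bi
(z - conjugate(z))/(2i) = 2bi/(2i) = b = 11


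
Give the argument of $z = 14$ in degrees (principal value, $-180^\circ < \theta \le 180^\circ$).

b = 0 and a > 0, so z lies on the positive real axis: θ = 0°


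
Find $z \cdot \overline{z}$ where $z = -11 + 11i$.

z * conjugate(z) = |z|^2 = a^2 + b^2
= (-11)^2 + 11^2 = 242


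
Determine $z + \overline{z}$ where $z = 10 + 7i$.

z + conjugate(z) = (a + bi) + (a - bi) = 2a
= 2 * 10 = 20


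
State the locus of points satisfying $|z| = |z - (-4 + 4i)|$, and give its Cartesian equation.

|z - z1| = |z - z2| means z is equidistant from z1 and z2,
i.e. the perpendicular bisector of the segment from (0, 0) to (-4, 4) (midpoint (-2, 2)).
With z = x + yi, square both sides:
(x - 0)^2 + (y - 0)^2 = (x - (-4))^2 + (y - 4)^2
The x^2 and y^2 terms cancel: -8x + 8y = 32 - 0 = 32
Simplify: x - y = -4
Locus: Perpendicular bisector of the segment from (0, 0) to (-4, 4): the line x - y = -4


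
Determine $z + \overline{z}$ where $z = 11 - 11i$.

z + conjugate(z) = (a + bi) + (a - bi) = 2a
= 2 * 11 = 22


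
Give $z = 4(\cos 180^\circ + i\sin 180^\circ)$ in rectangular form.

a = r cos θ = 4 * -1 = -4
b = r sin θ = 4 * 0 = 0
z = -4


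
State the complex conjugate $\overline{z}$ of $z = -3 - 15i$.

If z = a + bi, then conjugate(z) = a - bi
conjugate(-3 - 15i) = -3 + 15i


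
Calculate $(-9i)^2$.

(a + bi)^2 = a^2 - b^2 + 2abi
= 0^2 - (-9)^2 + 2*0*(-9)i
= -81


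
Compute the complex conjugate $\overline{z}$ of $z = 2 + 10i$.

If z = a + bi, then conjugate(z) = a - bi
conjugate(2 + 10i) = 2 - 10i


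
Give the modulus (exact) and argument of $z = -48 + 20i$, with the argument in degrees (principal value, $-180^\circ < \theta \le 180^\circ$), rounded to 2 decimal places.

|z| = sqrt((-48)^2 + 20^2) = 52
arg(z) = arctan(b/a) = arctan(20/-48) (quadrant-adjusted) = 157.38°


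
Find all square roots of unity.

ω_k = e^(2πik/2) = cos(2πk/2) + i sin(2πk/2) for k = 0, 1, ..., 1
Roots: 1, -1


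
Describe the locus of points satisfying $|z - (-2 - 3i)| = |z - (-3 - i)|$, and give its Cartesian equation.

|z - z1| = |z - z2| means z is equidistant from z1 and z2,
i.e. the perpendicular bisector of the segment from (-2, -3) to (-3, -1) (midpoint (-5/2, -2)).
With z = x + yi, square both sides:
(x - (-2))^2 + (y - (-3))^2 = (x - (-3))^2 + (y - (-1))^2
The x^2 and y^2 terms cancel: -2x + 4y = 10 - 13 = -3
Simplify: 2x - 4y = 3
Locus: Perpendicular bisector of the segment from (-2, -3) to (-3, -1): the line 2x - 4y = 3


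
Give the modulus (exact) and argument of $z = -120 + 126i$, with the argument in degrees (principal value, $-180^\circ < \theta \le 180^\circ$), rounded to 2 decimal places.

|z| = sqrt((-120)^2 + 126^2) = 174
arg(z) = arctan(b/a) = arctan(126/-120) (quadrant-adjusted) = 133.60°


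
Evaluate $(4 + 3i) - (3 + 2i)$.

(4 - 3) + (3 - 2)i = 1 + i


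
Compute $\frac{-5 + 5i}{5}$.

Divisor is real, so divide each part by 5:
= -1 + i


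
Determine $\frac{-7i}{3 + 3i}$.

Multiply numerator and denominator by conjugate (3 - 3i):
= (-7i)(3 - 3i) / (3^2 + 3^2)
= (-21 - 21i) / 18
Divide through by 3: (-7 - 7i) / 6
= -7/6 - (7/6)i


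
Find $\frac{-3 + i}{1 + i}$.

Multiply numerator and denominator by conjugate (1 - i):
= (-3 + i)(1 - i) / (1^2 + 1^2)
= (-2 + 4i) / 2
= -1 + 2i


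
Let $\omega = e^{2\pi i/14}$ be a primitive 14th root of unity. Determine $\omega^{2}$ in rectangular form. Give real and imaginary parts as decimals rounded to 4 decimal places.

ω^2 = e^(2πi·2/14) = e^(i·2π/7)
= cos(2π/7) + i sin(2π/7)
= 0.6235 + 0.7818i


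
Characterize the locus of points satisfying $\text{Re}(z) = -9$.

Re(z) = x where z = x + yi; the equation x = -9 is satisfied by all points with that x-coordinate
Locus: Vertical line x = -9


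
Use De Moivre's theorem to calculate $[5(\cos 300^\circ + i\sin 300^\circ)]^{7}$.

By De Moivre: z^n = r^n(cos(nθ) + i sin(nθ))
= 5^7(cos(7*300°) + i sin(7*300°))
= 78125(cos 300° + i sin 300°)
= 78125/2 - (78125*sqrt(3)/2)i


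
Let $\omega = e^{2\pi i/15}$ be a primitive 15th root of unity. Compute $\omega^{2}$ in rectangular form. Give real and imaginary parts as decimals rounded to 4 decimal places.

ω^2 = e^(2πi·2/15) = e^(i·4π/15)
= cos(4π/15) + i sin(4π/15)
= 0.6691 + 0.7431i


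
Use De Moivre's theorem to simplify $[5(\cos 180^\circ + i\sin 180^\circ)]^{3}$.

By De Moivre: z^n = r^n(cos(nθ) + i sin(nθ))
= 5^3(cos(3*180°) + i sin(3*180°))
= 125(cos 180° + i sin 180°)
= -125


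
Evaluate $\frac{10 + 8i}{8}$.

Divisor is real, so divide each part by 8:
= 5/4 + i


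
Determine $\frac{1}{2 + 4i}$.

Multiply numerator and denominator by conjugate (2 - 4i):
= (1)(2 - 4i) / (2^2 + 4^2)
= (2 - 4i) / 20
Divide through by 2: (1 - 2i) / 10
= 1/10 - (1/5)i


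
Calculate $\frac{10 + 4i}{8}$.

Divisor is real, so divide each part by 8:
= 5/4 + (1/2)i


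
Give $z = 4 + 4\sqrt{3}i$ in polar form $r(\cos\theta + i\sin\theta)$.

r = |z| = sqrt(a^2 + b^2) = sqrt((4)^2 + (4*sqrt(3))^2) = sqrt(16 + 48) = sqrt(64) = 8
θ = arctan(b/a) = arctan(6.9282/4) (quadrant-adjusted) = 60°
z = 8(cos 60° + i sin 60°)


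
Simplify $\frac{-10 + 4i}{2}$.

Divisor is real, so divide each part by 2:
= -5 + 2i


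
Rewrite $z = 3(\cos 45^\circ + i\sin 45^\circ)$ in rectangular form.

a = r cos θ = 3 * sqrt(2)/2 = 3*sqrt(2)/2
b = r sin θ = 3 * sqrt(2)/2 = 3*sqrt(2)/2
z = 3*sqrt(2)/2 + (3*sqrt(2)/2)i


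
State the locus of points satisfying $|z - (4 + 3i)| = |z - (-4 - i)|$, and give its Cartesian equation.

|z - z1| = |z - z2| means z is equidistant from z1 and z2,
i.e. the perpendicular bisector of the segment from (4, 3) to (-4, -1) (midpoint (0, 1)).
With z = x + yi, square both sides:
(x - 4)^2 + (y - 3)^2 = (x - (-4))^2 + (y - (-1))^2
The x^2 and y^2 terms cancel: -16x + (-8)y = 17 - 25 = -8
Simplify: 2x + y = 1
Locus: Perpendicular bisector of the segment from (4, 3) to (-4, -1): the line 2x + y = 1


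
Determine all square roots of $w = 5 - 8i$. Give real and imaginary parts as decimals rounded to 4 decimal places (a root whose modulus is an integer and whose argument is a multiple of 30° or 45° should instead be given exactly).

|w| = sqrt(89) ≈ 9.433981, arg(w) ≈ 302.005383°
Root modulus = sqrt(89)^(1/2) ≈ 3.071479
Root arguments: θ_k = (arg(w) + 360°k)/2 for k = 0, 1, ..., 1
Compute each root as (root modulus)(cos θ_k + i sin θ_k) using full-precision intermediates, then round to 4 decimal places.
Roots: -2.6864 + 1.4890i, 2.6864 - 1.4890i


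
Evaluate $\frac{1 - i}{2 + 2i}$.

Multiply numerator and denominator by conjugate (2 - 2i):
= (1 - i)(2 - 2i) / (2^2 + 2^2)
= (-4i) / 8
Divide through by 4: (-i) / 2
= 0 - (1/2)i


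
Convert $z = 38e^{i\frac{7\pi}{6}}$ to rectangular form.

a = r cos θ = 38 * -sqrt(3)/2 = -19*sqrt(3)
b = r sin θ = 38 * -1/2 = -19
z = -19*sqrt(3) - 19i


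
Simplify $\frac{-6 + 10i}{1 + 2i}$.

Multiply numerator and denominator by conjugate (1 - 2i):
= (-6 + 10i)(1 - 2i) / (1^2 + 2^2)
= (14 + 22i) / 5
= 14/5 + (22/5)i


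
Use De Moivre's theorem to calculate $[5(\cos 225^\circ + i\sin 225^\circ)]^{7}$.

By De Moivre: z^n = r^n(cos(nθ) + i sin(nθ))
= 5^7(cos(7*225°) + i sin(7*225°))
= 78125(cos 135° + i sin 135°)
= -78125*sqrt(2)/2 + (78125*sqrt(2)/2)i


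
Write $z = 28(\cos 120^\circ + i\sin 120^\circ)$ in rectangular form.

a = r cos θ = 28 * -1/2 = -14
b = r sin θ = 28 * sqrt(3)/2 = 14*sqrt(3)
z = -14 + 14*sqrt(3)i


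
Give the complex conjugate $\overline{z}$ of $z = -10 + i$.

If z = a + bi, then conjugate(z) = a - bi
conjugate(-10 + i) = -10 - i


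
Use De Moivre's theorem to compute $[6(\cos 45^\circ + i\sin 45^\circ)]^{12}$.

By De Moivre: z^n = r^n(cos(nθ) + i sin(nθ))
= 6^12(cos(12*45°) + i sin(12*45°))
= 2176782336(cos 180° + i sin 180°)
= -2176782336


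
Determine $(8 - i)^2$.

(a + bi)^2 = a^2 - b^2 + 2abi
= 8^2 - (-1)^2 + 2*8*(-1)i
= 63 - 16i


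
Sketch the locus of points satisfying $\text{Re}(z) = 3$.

Re(z) = x where z = x + yi; the equation x = 3 is satisfied by all points with that x-coordinate
Locus: Vertical line x = 3


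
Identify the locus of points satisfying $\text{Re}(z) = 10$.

Re(z) = x where z = x + yi; the equation x = 10 is satisfied by all points with that x-coordinate
Locus: Vertical line x = 10


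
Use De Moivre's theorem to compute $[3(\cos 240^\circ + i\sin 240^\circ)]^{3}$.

By De Moivre: z^n = r^n(cos(nθ) + i sin(nθ))
= 3^3(cos(3*240°) + i sin(3*240°))
= 27(cos 0° + i sin 0°)
= 27


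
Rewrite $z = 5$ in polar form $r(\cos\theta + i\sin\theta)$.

r = |z| = sqrt(a^2 + b^2) = sqrt((5)^2 + (0)^2) = sqrt(25 + 0) = sqrt(25) = 5
b = 0 and a > 0, so z lies on the positive real axis: θ = 0°
z = 5(cos 0° + i sin 0°)


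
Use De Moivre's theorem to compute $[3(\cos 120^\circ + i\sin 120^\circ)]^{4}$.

By De Moivre: z^n = r^n(cos(nθ) + i sin(nθ))
= 3^4(cos(4*120°) + i sin(4*120°))
= 81(cos 120° + i sin 120°)
= -81/2 + (81*sqrt(3)/2)i


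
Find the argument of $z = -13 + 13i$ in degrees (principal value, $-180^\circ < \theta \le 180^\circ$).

θ = arctan(b/a) = arctan(13/-13) (quadrant-adjusted) = 135°


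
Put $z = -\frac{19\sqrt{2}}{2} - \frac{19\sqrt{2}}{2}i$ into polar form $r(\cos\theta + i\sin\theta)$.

r = |z| = sqrt(a^2 + b^2) = sqrt((-19*sqrt(2)/2)^2 + (-19*sqrt(2)/2)^2) = sqrt(361/2 + 361/2) = sqrt(361) = 19
θ = arctan(b/a) = arctan(-13.435/-13.435) (quadrant-adjusted) = 225°
z = 19(cos 225° + i sin 225°)


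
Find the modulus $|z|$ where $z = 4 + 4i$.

|z| = sqrt(a^2 + b^2) = sqrt(4^2 + 4^2) = sqrt(32) = sqrt(32)


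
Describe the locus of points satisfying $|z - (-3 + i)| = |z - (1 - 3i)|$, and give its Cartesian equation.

|z - z1| = |z - z2| means z is equidistant from z1 and z2,
i.e. the perpendicular bisector of the segment from (-3, 1) to (1, -3) (midpoint (-1, -1)).
With z = x + yi, square both sides:
(x - (-3))^2 + (y - 1)^2 = (x - 1)^2 + (y - (-3))^2
The x^2 and y^2 terms cancel: 8x + (-8)y = 10 - 10 = 0
Simplify: x - y = 0
Locus: Perpendicular bisector of the segment from (-3, 1) to (1, -3): the line x - y = 0


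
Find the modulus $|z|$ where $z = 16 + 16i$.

|z| = sqrt(a^2 + b^2) = sqrt(16^2 + 16^2) = sqrt(512) = sqrt(512)


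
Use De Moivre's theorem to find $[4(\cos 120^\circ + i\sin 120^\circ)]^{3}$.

By De Moivre: z^n = r^n(cos(nθ) + i sin(nθ))
= 4^3(cos(3*120°) + i sin(3*120°))
= 64(cos 0° + i sin 0°)
= 64


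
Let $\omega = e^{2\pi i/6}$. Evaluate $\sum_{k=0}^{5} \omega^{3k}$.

Let ζ = ω^3 = e^(2πi·3/6). Since 6 ∤ 3, ζ ≠ 1.
Sum = Σ_{k=0}^{5} ζ^k = (ζ^6 - 1)/(ζ - 1) = (ω^{3·6} - 1)/(ζ - 1) = (1 - 1)/(ζ - 1) = 0


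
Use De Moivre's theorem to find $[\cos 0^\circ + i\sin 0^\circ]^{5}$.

By De Moivre: z^n = r^n(cos(nθ) + i sin(nθ))
= 1^5(cos(5*0°) + i sin(5*0°))
= 1(cos 0° + i sin 0°)
= 1


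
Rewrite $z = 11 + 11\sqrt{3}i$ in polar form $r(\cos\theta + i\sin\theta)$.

r = |z| = sqrt(a^2 + b^2) = sqrt((11)^2 + (11*sqrt(3))^2) = sqrt(121 + 363) = sqrt(484) = 22
θ = arctan(b/a) = arctan(19.0526/11) (quadrant-adjusted) = 60°
z = 22(cos 60° + i sin 60°)


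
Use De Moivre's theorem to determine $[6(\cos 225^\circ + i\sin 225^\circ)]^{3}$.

By De Moivre: z^n = r^n(cos(nθ) + i sin(nθ))
= 6^3(cos(3*225°) + i sin(3*225°))
= 216(cos 315° + i sin 315°)
= 108*sqrt(2) - 108*sqrt(2)i


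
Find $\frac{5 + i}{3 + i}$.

Multiply numerator and denominator by conjugate (3 - i):
= (5 + i)(3 - i) / (3^2 + 1^2)
= (16 - 2i) / 10
Divide through by 2: (8 - i) / 5
= 8/5 - (1/5)i


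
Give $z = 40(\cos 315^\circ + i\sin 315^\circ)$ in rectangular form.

a = r cos θ = 40 * sqrt(2)/2 = 20*sqrt(2)
b = r sin θ = 40 * -sqrt(2)/2 = -20*sqrt(2)
z = 20*sqrt(2) - 20*sqrt(2)i


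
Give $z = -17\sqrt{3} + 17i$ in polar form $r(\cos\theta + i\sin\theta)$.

r = |z| = sqrt(a^2 + b^2) = sqrt((-17*sqrt(3))^2 + (17)^2) = sqrt(867 + 289) = sqrt(1156) = 34
θ = arctan(b/a) = arctan(17/-29.4449) (quadrant-adjusted) = 150°
z = 34(cos 150° + i sin 150°)


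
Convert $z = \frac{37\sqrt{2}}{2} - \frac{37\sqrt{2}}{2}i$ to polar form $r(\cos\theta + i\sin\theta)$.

r = |z| = sqrt(a^2 + b^2) = sqrt((37*sqrt(2)/2)^2 + (-37*sqrt(2)/2)^2) = sqrt(1369/2 + 1369/2) = sqrt(1369) = 37
θ = arctan(b/a) = arctan(-26.163/26.163) (quadrant-adjusted) = 315°
z = 37(cos 315° + i sin 315°)


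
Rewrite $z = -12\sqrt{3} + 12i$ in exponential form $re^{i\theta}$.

r = |z| = sqrt((-12*sqrt(3))^2 + (12)^2) = sqrt(432 + 144) = sqrt(576) = 24
θ = arctan(b/a) = arctan(12/-20.7846) (quadrant-adjusted) = 150° = 5π/6
z = 24e^(i*5π/6)


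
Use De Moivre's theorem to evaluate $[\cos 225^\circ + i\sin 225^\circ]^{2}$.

By De Moivre: z^n = r^n(cos(nθ) + i sin(nθ))
= 1^2(cos(2*225°) + i sin(2*225°))
= 1(cos 90° + i sin 90°)
= i


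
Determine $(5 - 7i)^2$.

(a + bi)^2 = a^2 - b^2 + 2abi
= 5^2 - (-7)^2 + 2*5*(-7)i
= -24 - 70i


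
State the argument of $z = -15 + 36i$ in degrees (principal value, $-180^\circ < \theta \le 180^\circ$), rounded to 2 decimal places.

θ = arctan(b/a) = arctan(36/-15) (quadrant-adjusted) = 112.62°


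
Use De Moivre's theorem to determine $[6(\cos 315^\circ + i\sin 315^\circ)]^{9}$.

By De Moivre: z^n = r^n(cos(nθ) + i sin(nθ))
= 6^9(cos(9*315°) + i sin(9*315°))
= 10077696(cos 315° + i sin 315°)
= 5038848*sqrt(2) - 5038848*sqrt(2)i


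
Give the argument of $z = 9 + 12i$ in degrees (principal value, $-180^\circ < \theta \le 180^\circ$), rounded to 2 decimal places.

θ = arctan(b/a) = arctan(12/9) (quadrant-adjusted) = 53.13°


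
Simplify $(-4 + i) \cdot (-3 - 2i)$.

(a1*a2 - b1*b2) + (a1*b2 + b1*a2)i
= (12 - (-2)) + (8 + (-3))i
= 14 + 5i


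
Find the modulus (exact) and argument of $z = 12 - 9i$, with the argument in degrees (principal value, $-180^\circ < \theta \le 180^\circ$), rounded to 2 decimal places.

|z| = sqrt(12^2 + (-9)^2) = 15
arg(z) = arctan(b/a) = arctan(-9/12) (quadrant-adjusted) = -36.87°


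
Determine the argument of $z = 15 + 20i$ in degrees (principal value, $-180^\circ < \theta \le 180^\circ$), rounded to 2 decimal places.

θ = arctan(b/a) = arctan(20/15) (quadrant-adjusted) = 53.13°


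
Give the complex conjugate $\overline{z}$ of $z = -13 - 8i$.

If z = a + bi, then conjugate(z) = a - bi
conjugate(-13 - 8i) = -13 + 8i


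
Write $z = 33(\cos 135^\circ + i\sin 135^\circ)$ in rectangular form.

a = r cos θ = 33 * -sqrt(2)/2 = -33*sqrt(2)/2
b = r sin θ = 33 * sqrt(2)/2 = 33*sqrt(2)/2
z = -33*sqrt(2)/2 + (33*sqrt(2)/2)i


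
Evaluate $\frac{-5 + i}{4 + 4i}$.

Multiply numerator and denominator by conjugate (4 - 4i):
= (-5 + i)(4 - 4i) / (4^2 + 4^2)
= (-16 + 24i) / 32
Divide through by 8: (-2 + 3i) / 4
= -1/2 + (3/4)i


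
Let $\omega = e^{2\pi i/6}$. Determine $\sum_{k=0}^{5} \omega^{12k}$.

Since 6 divides 12, ω^12 = (ω^6)^2 = 1^2 = 1, so every term is 1.
Sum = 6 · 1 = 6


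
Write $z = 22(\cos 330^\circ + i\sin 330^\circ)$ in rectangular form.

a = r cos θ = 22 * sqrt(3)/2 = 11*sqrt(3)
b = r sin θ = 22 * -1/2 = -11
z = 11*sqrt(3) - 11i


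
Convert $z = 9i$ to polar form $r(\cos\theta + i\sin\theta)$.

r = |z| = sqrt(a^2 + b^2) = sqrt((0)^2 + (9)^2) = sqrt(0 + 81) = sqrt(81) = 9
a = 0 and b > 0, so z lies on the positive imaginary axis: θ = 90°
z = 9(cos 90° + i sin 90°)


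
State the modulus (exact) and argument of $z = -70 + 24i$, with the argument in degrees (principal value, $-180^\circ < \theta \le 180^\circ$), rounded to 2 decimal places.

|z| = sqrt((-70)^2 + 24^2) = 74
arg(z) = arctan(b/a) = arctan(24/-70) (quadrant-adjusted) = 161.08°


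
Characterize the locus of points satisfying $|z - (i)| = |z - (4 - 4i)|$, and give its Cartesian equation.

|z - z1| = |z - z2| means z is equidistant from z1 and z2,
i.e. the perpendicular bisector of the segment from (0, 1) to (4, -4) (midpoint (2, -3/2)).
With z = x + yi, square both sides:
(x - 0)^2 + (y - 1)^2 = (x - 4)^2 + (y - (-4))^2
The x^2 and y^2 terms cancel: 8x + (-10)y = 32 - 1 = 31
Simplify: 8x - 10y = 31
Locus: Perpendicular bisector of the segment from (0, 1) to (4, -4): the line 8x - 10y = 31


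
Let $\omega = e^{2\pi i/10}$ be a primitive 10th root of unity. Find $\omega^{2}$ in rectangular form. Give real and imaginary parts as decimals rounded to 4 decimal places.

ω^2 = e^(2πi·2/10) = e^(i·2π/5)
= cos(2π/5) + i sin(2π/5)
= 0.3090 + 0.9511i


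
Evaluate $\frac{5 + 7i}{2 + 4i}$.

Multiply numerator and denominator by conjugate (2 - 4i):
= (5 + 7i)(2 - 4i) / (2^2 + 4^2)
= (38 - 6i) / 20
Divide through by 2: (19 - 3i) / 10
= 19/10 - (3/10)i


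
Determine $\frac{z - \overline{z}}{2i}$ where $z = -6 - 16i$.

z - conjugate(z) = 2bi
(z - conjugate(z))/(2i) = 2bi/(2i) = b = -16


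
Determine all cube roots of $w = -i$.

|w| = 1, arg(w) = 270°
Root modulus = 1^(1/3) = 1
Root arguments: θ_k = (270° + 360°k)/3 for k = 0, 1, ..., 2
Roots: i, -sqrt(3)/2 - (1/2)i, sqrt(3)/2 - (1/2)i


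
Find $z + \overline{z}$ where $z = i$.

z + conjugate(z) = (a + bi) + (a - bi) = 2a
= 2 * 0 = 0


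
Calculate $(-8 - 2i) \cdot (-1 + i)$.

(a1*a2 - b1*b2) + (a1*b2 + b1*a2)i
= (8 - (-2)) + (-8 + 2)i
= 10 - 6i


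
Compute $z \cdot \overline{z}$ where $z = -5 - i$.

z * conjugate(z) = |z|^2 = a^2 + b^2
= (-5)^2 + (-1)^2 = 26


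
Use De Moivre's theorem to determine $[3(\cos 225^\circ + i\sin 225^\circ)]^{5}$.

By De Moivre: z^n = r^n(cos(nθ) + i sin(nθ))
= 3^5(cos(5*225°) + i sin(5*225°))
= 243(cos 45° + i sin 45°)
= 243*sqrt(2)/2 + (243*sqrt(2)/2)i


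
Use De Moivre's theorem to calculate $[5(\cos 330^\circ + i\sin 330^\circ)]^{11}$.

By De Moivre: z^n = r^n(cos(nθ) + i sin(nθ))
= 5^11(cos(11*330°) + i sin(11*330°))
= 48828125(cos 30° + i sin 30°)
= 48828125*sqrt(3)/2 + (48828125/2)i


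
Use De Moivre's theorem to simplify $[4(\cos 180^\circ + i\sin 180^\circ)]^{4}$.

By De Moivre: z^n = r^n(cos(nθ) + i sin(nθ))
= 4^4(cos(4*180°) + i sin(4*180°))
= 256(cos 0° + i sin 0°)
= 256


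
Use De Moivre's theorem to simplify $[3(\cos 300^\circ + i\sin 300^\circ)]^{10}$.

By De Moivre: z^n = r^n(cos(nθ) + i sin(nθ))
= 3^10(cos(10*300°) + i sin(10*300°))
= 59049(cos 120° + i sin 120°)
= -59049/2 + (59049*sqrt(3)/2)i


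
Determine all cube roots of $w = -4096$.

|w| = 4096, arg(w) = 180°
Root modulus = 4096^(1/3) = 16
Root arguments: θ_k = (180° + 360°k)/3 for k = 0, 1, ..., 2
Roots: 8 + 8*sqrt(3)i, -16, 8 - 8*sqrt(3)i


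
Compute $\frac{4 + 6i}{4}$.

Divisor is real, so divide each part by 4:
= 1 + (3/2)i


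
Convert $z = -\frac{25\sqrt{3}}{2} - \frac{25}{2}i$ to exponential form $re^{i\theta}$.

r = |z| = sqrt((-25*sqrt(3)/2)^2 + (-25/2)^2) = sqrt(1875/4 + 625/4) = sqrt(625) = 25
θ = arctan(b/a) = arctan(-12.5/-21.6506) (quadrant-adjusted) = -150° = -5π/6
z = 25e^(-i*5π/6)


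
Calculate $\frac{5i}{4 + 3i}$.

Multiply numerator and denominator by conjugate (4 - 3i):
= (5i)(4 - 3i) / (4^2 + 3^2)
= (15 + 20i) / 25
Divide through by 5: (3 + 4i) / 5
= 3/5 + (4/5)i


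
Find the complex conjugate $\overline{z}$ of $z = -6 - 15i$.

If z = a + bi, then conjugate(z) = a - bi
conjugate(-6 - 15i) = -6 + 15i


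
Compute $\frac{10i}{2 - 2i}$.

Multiply numerator and denominator by conjugate (2 + 2i):
= (10i)(2 + 2i) / (2^2 + (-2)^2)
= (-20 + 20i) / 8
Divide through by 4: (-5 + 5i) / 2
= -5/2 + (5/2)i


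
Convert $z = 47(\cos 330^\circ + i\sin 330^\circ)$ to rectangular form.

a = r cos θ = 47 * sqrt(3)/2 = 47*sqrt(3)/2
b = r sin θ = 47 * -1/2 = -47/2
z = 47*sqrt(3)/2 - (47/2)i


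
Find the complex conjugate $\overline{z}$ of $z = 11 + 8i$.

If z = a + bi, then conjugate(z) = a - bi
conjugate(11 + 8i) = 11 - 8i


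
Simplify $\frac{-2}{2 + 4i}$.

Multiply numerator and denominator by conjugate (2 - 4i):
= (-2)(2 - 4i) / (2^2 + 4^2)
= (-4 + 8i) / 20
Divide through by 4: (-1 + 2i) / 5
= -1/5 + (2/5)i


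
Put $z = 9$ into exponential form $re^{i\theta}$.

r = |z| = sqrt((9)^2 + (0)^2) = sqrt(81 + 0) = sqrt(81) = 9
b = 0 and a > 0, so z lies on the positive real axis: θ = 0
z = 9e^(i*0) = 9


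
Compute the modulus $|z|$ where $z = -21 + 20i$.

|z| = sqrt(a^2 + b^2) = sqrt((-21)^2 + 20^2) = sqrt(841) = 29


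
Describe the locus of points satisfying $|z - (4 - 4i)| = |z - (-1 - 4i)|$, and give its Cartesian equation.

|z - z1| = |z - z2| means z is equidistant from z1 and z2,
i.e. the perpendicular bisector of the segment from (4, -4) to (-1, -4) (midpoint (3/2, -4)).
With z = x + yi, square both sides:
(x - 4)^2 + (y - (-4))^2 = (x - (-1))^2 + (y - (-4))^2
The x^2 and y^2 terms cancel: -10x + 0y = 17 - 32 = -15
Simplify: x = 3/2
Locus: Perpendicular bisector of the segment from (4, -4) to (-1, -4): the line x = 3/2


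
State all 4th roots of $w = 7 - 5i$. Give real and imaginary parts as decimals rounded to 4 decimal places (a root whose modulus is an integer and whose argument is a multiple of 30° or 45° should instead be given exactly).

|w| = sqrt(74) ≈ 8.602325, arg(w) ≈ 324.462322°
Root modulus = sqrt(74)^(1/4) ≈ 1.712592
Root arguments: θ_k = (arg(w) + 360°k)/4 for k = 0, 1, ..., 3
Compute each root as (root modulus)(cos θ_k + i sin θ_k) using full-precision intermediates, then round to 4 decimal places.
Roots: 0.2645 + 1.6920i, -1.6920 + 0.2645i, -0.2645 - 1.6920i, 1.6920 - 0.2645i


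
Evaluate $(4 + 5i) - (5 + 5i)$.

(4 - 5) + (5 - 5)i = -1


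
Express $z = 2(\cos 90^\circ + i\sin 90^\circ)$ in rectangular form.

a = r cos θ = 2 * 0 = 0
b = r sin θ = 2 * 1 = 2
z = 2i


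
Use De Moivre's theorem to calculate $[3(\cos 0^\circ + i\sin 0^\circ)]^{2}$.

By De Moivre: z^n = r^n(cos(nθ) + i sin(nθ))
= 3^2(cos(2*0°) + i sin(2*0°))
= 9(cos 0° + i sin 0°)
= 9


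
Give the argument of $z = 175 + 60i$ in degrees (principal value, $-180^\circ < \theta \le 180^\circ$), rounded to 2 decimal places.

θ = arctan(b/a) = arctan(60/175) (quadrant-adjusted) = 18.92°


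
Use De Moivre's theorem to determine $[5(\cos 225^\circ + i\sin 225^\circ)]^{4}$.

By De Moivre: z^n = r^n(cos(nθ) + i sin(nθ))
= 5^4(cos(4*225°) + i sin(4*225°))
= 625(cos 180° + i sin 180°)
= -625


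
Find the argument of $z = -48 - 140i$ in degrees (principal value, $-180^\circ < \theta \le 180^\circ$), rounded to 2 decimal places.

θ = arctan(b/a) = arctan(-140/-48) (quadrant-adjusted) = -108.92°


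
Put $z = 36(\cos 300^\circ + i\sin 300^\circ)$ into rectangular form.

a = r cos θ = 36 * 1/2 = 18
b = r sin θ = 36 * -sqrt(3)/2 = -18*sqrt(3)
z = 18 - 18*sqrt(3)i


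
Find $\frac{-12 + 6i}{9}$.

Divisor is real, so divide each part by 9:
= -4/3 + (2/3)i


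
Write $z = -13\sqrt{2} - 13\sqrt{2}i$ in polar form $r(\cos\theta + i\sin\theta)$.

r = |z| = sqrt(a^2 + b^2) = sqrt((-13*sqrt(2))^2 + (-13*sqrt(2))^2) = sqrt(338 + 338) = sqrt(676) = 26
θ = arctan(b/a) = arctan(-18.3848/-18.3848) (quadrant-adjusted) = 225°
z = 26(cos 225° + i sin 225°)


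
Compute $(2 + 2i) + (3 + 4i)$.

(2 + 3) + (2 + 4)i = 5 + 6i


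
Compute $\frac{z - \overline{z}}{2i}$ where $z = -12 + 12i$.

z - conjugate(z) = 2bi
(z - conjugate(z))/(2i) = 2bi/(2i) = b = 12


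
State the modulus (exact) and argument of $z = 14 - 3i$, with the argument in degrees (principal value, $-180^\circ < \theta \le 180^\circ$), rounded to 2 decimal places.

|z| = sqrt(14^2 + (-3)^2) = sqrt(205)
arg(z) = arctan(b/a) = arctan(-3/14) (quadrant-adjusted) = -12.09°


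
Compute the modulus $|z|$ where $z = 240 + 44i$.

|z| = sqrt(a^2 + b^2) = sqrt(240^2 + 44^2) = sqrt(59536) = 244


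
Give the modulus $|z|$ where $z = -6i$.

|z| = sqrt(a^2 + b^2) = sqrt(0^2 + (-6)^2) = sqrt(36) = 6


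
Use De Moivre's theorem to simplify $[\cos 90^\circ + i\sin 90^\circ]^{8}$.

By De Moivre: z^n = r^n(cos(nθ) + i sin(nθ))
= 1^8(cos(8*90°) + i sin(8*90°))
= 1(cos 0° + i sin 0°)
= 1


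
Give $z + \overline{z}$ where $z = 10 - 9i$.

z + conjugate(z) = (a + bi) + (a - bi) = 2a
= 2 * 10 = 20


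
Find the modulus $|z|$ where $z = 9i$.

|z| = sqrt(a^2 + b^2) = sqrt(0^2 + 9^2) = sqrt(81) = 9


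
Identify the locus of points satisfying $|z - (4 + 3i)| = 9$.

|z - z0| = r describes a circle centered at z0 with radius r
Here z0 = 4 + 3i and r = 9
Locus: Circle centered at (4, 3) with radius 9


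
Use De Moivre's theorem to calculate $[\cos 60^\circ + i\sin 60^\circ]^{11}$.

By De Moivre: z^n = r^n(cos(nθ) + i sin(nθ))
= 1^11(cos(11*60°) + i sin(11*60°))
= 1(cos 300° + i sin 300°)
= 1/2 - (sqrt(3)/2)i


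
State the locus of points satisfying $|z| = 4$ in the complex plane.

|z| = 4 means sqrt(x^2 + y^2) = 4
This is a circle of radius 4 centered at the origin


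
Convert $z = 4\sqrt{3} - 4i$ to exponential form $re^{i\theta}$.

r = |z| = sqrt((4*sqrt(3))^2 + (-4)^2) = sqrt(48 + 16) = sqrt(64) = 8
θ = arctan(b/a) = arctan(-4/6.9282) (quadrant-adjusted) = -30° = -π/6
z = 8e^(-i*π/6)


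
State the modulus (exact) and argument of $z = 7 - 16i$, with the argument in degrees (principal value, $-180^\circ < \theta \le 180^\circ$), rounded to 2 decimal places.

|z| = sqrt(7^2 + (-16)^2) = sqrt(305)
arg(z) = arctan(b/a) = arctan(-16/7) (quadrant-adjusted) = -66.37°
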